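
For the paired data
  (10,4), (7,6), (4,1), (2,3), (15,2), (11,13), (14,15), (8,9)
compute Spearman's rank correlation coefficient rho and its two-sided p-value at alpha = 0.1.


Step 1: Rank x and y separately (midranks; no ties here).
rank(x): 10->5, 7->3, 4->2, 2->1, 15->8, 11->6, 14->7, 8->4
rank(y): 4->4, 6->5, 1->1, 3->3, 2->2, 13->7, 15->8, 9->6
Step 2: d_i = R_x(i) - R_y(i); compute d_i^2.
  (5-4)^2=1, (3-5)^2=4, (2-1)^2=1, (1-3)^2=4, (8-2)^2=36, (6-7)^2=1, (7-8)^2=1, (4-6)^2=4
sum(d^2) = 52.
Step 3: rho = 1 - 6*52 / (8*(8^2 - 1)) = 1 - 312/504 = 0.380952.
Step 4: Under H0, t = rho * sqrt((n-2)/(1-rho^2)) = 1.0092 ~ t(6).
Step 5: Two-sided p-value from the t-distribution with 6 df = 0.351813.
Step 6: alpha = 0.1. fail to reject H0.

rho = 0.3810, p = 0.351813, fail to reject H0 at alpha = 0.1.


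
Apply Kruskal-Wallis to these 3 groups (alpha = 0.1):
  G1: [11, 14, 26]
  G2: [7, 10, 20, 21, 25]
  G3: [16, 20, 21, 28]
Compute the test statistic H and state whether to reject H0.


Step 1: Combine all N = 12 observations and assign midranks.
sorted (value, group, rank): (7,G2,1), (10,G2,2), (11,G1,3), (14,G1,4), (16,G3,5), (20,G2,6.5), (20,G3,6.5), (21,G2,8.5), (21,G3,8.5), (25,G2,10), (26,G1,11), (28,G3,12)
Step 2: Sum ranks within each group.
R_1 = 18 (n_1 = 3)
R_2 = 28 (n_2 = 5)
R_3 = 32 (n_3 = 4)
Step 3: H = 12/(N(N+1)) * sum(R_i^2/n_i) - 3(N+1)
     = 12/(12*13) * (18^2/3 + 28^2/5 + 32^2/4) - 3*13
     = 0.076923 * 520.8 - 39
     = 1.061538.
Step 4: Ties present; correction factor C = 1 - 12/(12^3 - 12) = 0.993007. Corrected H = 1.061538 / 0.993007 = 1.069014.
Step 5: Under H0, H ~ chi^2(2); p-value = 0.585958.
Step 6: alpha = 0.1. fail to reject H0.

H = 1.0690, df = 2, p = 0.585958, fail to reject H0.


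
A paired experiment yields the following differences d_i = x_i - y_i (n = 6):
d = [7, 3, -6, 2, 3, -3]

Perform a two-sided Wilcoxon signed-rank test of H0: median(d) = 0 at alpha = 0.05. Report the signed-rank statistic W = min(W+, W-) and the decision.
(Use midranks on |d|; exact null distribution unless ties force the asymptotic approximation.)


Step 1: Drop any zero differences (none here) and take |d_i|.
|d| = [7, 3, 6, 2, 3, 3]
Step 2: Midrank |d_i| (ties get averaged ranks).
ranks: |7|->6, |3|->3, |6|->5, |2|->1, |3|->3, |3|->3
Step 3: Attach original signs; sum ranks with positive sign and with negative sign.
W+ = 6 + 3 + 1 + 3 = 13
W- = 5 + 3 = 8
(Check: W+ + W- = 21 should equal n(n+1)/2 = 21.)
Step 4: Test statistic W = min(W+, W-) = 8.
Step 5: Ties in |d|, so use the tie-corrected normal approximation.
        E[W] = n(n+1)/4 = 6*7/4 = 10.5.
        Tie groups: |d|=3 (t=3); sum(t^3 - t) = 24.
        Var[W] = n(n+1)(2n+1)/24 - sum(t^3-t)/48 = 546/24 - 24/48 = 22.25.
        z = (W - E[W]) / sqrt(Var[W]) = (8 - 10.5) / 4.7170 = -0.5300.
        Two-sided p = 2*Phi(z) = 0.596113.
Step 6: alpha = 0.05. fail to reject H0.

W+ = 13, W- = 8, W = min = 8, p = 0.596113, fail to reject H0.


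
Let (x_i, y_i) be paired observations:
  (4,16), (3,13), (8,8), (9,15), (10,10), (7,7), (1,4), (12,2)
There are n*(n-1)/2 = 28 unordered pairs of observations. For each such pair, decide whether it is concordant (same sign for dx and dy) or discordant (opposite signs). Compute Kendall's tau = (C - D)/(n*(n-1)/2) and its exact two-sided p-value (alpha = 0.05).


Step 1: Enumerate the 28 unordered pairs (i,j) with i<j and classify each by sign(x_j-x_i) * sign(y_j-y_i).
  (1,2):dx=-1,dy=-3->C; (1,3):dx=+4,dy=-8->D; (1,4):dx=+5,dy=-1->D; (1,5):dx=+6,dy=-6->D
  (1,6):dx=+3,dy=-9->D; (1,7):dx=-3,dy=-12->C; (1,8):dx=+8,dy=-14->D; (2,3):dx=+5,dy=-5->D
  (2,4):dx=+6,dy=+2->C; (2,5):dx=+7,dy=-3->D; (2,6):dx=+4,dy=-6->D; (2,7):dx=-2,dy=-9->C
  (2,8):dx=+9,dy=-11->D; (3,4):dx=+1,dy=+7->C; (3,5):dx=+2,dy=+2->C; (3,6):dx=-1,dy=-1->C
  (3,7):dx=-7,dy=-4->C; (3,8):dx=+4,dy=-6->D; (4,5):dx=+1,dy=-5->D; (4,6):dx=-2,dy=-8->C
  (4,7):dx=-8,dy=-11->C; (4,8):dx=+3,dy=-13->D; (5,6):dx=-3,dy=-3->C; (5,7):dx=-9,dy=-6->C
  (5,8):dx=+2,dy=-8->D; (6,7):dx=-6,dy=-3->C; (6,8):dx=+5,dy=-5->D; (7,8):dx=+11,dy=-2->D
Step 2: C = 13, D = 15, total pairs = 28.
Step 3: tau = (C - D)/(n(n-1)/2) = (13 - 15)/28 = -0.071429.
Step 4: Exact two-sided p-value (enumerate n! = 40320 permutations of y under H0): p = 0.904861.
Step 5: alpha = 0.05. fail to reject H0.

tau_b = -0.0714 (C=13, D=15), p = 0.904861, fail to reject H0.


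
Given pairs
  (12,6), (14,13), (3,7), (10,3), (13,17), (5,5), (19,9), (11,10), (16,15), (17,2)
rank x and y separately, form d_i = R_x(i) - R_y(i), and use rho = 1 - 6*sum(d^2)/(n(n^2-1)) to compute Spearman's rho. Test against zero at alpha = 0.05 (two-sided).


Step 1: Rank x and y separately (midranks; no ties here).
rank(x): 12->5, 14->7, 3->1, 10->3, 13->6, 5->2, 19->10, 11->4, 16->8, 17->9
rank(y): 6->4, 13->8, 7->5, 3->2, 17->10, 5->3, 9->6, 10->7, 15->9, 2->1
Step 2: d_i = R_x(i) - R_y(i); compute d_i^2.
  (5-4)^2=1, (7-8)^2=1, (1-5)^2=16, (3-2)^2=1, (6-10)^2=16, (2-3)^2=1, (10-6)^2=16, (4-7)^2=9, (8-9)^2=1, (9-1)^2=64
sum(d^2) = 126.
Step 3: rho = 1 - 6*126 / (10*(10^2 - 1)) = 1 - 756/990 = 0.236364.
Step 4: Under H0, t = rho * sqrt((n-2)/(1-rho^2)) = 0.6880 ~ t(8).
Step 5: Two-sided p-value from the t-distribution with 8 df = 0.510885.
Step 6: alpha = 0.05. fail to reject H0.

rho = 0.2364, p = 0.510885, fail to reject H0 at alpha = 0.05.


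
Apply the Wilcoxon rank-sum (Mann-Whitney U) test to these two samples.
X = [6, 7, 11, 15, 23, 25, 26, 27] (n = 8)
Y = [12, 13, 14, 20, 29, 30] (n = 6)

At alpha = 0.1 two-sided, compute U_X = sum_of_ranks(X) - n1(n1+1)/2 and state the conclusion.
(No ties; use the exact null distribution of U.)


Step 1: Combine and sort all 14 observations; assign midranks.
sorted (value, group): (6,X), (7,X), (11,X), (12,Y), (13,Y), (14,Y), (15,X), (20,Y), (23,X), (25,X), (26,X), (27,X), (29,Y), (30,Y)
ranks: 6->1, 7->2, 11->3, 12->4, 13->5, 14->6, 15->7, 20->8, 23->9, 25->10, 26->11, 27->12, 29->13, 30->14
Step 2: Rank sum for X: R1 = 1 + 2 + 3 + 7 + 9 + 10 + 11 + 12 = 55.
Step 3: U_X = R1 - n1(n1+1)/2 = 55 - 8*9/2 = 55 - 36 = 19.
       U_Y = n1*n2 - U_X = 48 - 19 = 29.
Step 4: No ties, so the exact null distribution of U (based on enumerating the C(14,8) = 3003 equally likely rank assignments) gives the two-sided p-value.
Step 5: p-value = 0.572761; compare to alpha = 0.1. fail to reject H0.

U_X = 19, p = 0.572761, fail to reject H0 at alpha = 0.1.


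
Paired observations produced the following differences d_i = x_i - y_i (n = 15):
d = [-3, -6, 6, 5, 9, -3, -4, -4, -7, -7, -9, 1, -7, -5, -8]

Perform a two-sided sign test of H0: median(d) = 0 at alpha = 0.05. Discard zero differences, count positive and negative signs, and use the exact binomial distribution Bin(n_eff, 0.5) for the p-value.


Step 1: Discard zero differences. Original n = 15; n_eff = number of nonzero differences = 15.
Nonzero differences (with sign): -3, -6, +6, +5, +9, -3, -4, -4, -7, -7, -9, +1, -7, -5, -8
Step 2: Count signs: positive = 4, negative = 11.
Step 3: Under H0: P(positive) = 0.5, so the number of positives S ~ Bin(15, 0.5).
Step 4: Two-sided exact p-value = sum of Bin(15,0.5) probabilities at or below the observed probability = 0.118469.
Step 5: alpha = 0.05. fail to reject H0.

n_eff = 15, pos = 4, neg = 11, p = 0.118469, fail to reject H0.


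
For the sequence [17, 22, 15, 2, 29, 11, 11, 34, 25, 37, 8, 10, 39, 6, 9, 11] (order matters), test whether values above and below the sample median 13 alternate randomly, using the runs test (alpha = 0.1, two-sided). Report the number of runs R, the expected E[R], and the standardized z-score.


Step 1: Compute median = 13; label A = above, B = below.
Labels in order: AAABABBAAABBABBB  (n_A = 8, n_B = 8)
Step 2: Count runs R = 8.
Step 3: Under H0 (random ordering), E[R] = 2*n_A*n_B/(n_A+n_B) + 1 = 2*8*8/16 + 1 = 9.0000.
        Var[R] = 2*n_A*n_B*(2*n_A*n_B - n_A - n_B) / ((n_A+n_B)^2 * (n_A+n_B-1)) = 14336/3840 = 3.7333.
        SD[R] = 1.9322.
Step 4: Continuity-corrected z = (R + 0.5 - E[R]) / SD[R] = (8 + 0.5 - 9.0000) / 1.9322 = -0.2588.
Step 5: Two-sided p-value via normal approximation = 2*(1 - Phi(|z|)) = 0.795809.
Step 6: alpha = 0.1. fail to reject H0.

R = 8, z = -0.2588, p = 0.795809, fail to reject H0.


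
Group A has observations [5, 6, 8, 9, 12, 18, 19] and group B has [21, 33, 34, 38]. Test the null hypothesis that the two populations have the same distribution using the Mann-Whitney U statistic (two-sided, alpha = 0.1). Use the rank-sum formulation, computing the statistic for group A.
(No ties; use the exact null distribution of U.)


Step 1: Combine and sort all 11 observations; assign midranks.
sorted (value, group): (5,X), (6,X), (8,X), (9,X), (12,X), (18,X), (19,X), (21,Y), (33,Y), (34,Y), (38,Y)
ranks: 5->1, 6->2, 8->3, 9->4, 12->5, 18->6, 19->7, 21->8, 33->9, 34->10, 38->11
Step 2: Rank sum for X: R1 = 1 + 2 + 3 + 4 + 5 + 6 + 7 = 28.
Step 3: U_X = R1 - n1(n1+1)/2 = 28 - 7*8/2 = 28 - 28 = 0.
       U_Y = n1*n2 - U_X = 28 - 0 = 28.
Step 4: No ties, so the exact null distribution of U (based on enumerating the C(11,7) = 330 equally likely rank assignments) gives the two-sided p-value.
Step 5: p-value = 0.006061; compare to alpha = 0.1. reject H0.

U_X = 0, p = 0.006061, reject H0 at alpha = 0.1.


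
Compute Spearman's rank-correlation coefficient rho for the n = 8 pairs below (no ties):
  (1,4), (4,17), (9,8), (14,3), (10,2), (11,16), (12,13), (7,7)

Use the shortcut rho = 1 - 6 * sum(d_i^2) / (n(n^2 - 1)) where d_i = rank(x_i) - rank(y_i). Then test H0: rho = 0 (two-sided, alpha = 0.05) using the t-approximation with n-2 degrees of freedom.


Step 1: Rank x and y separately (midranks; no ties here).
rank(x): 1->1, 4->2, 9->4, 14->8, 10->5, 11->6, 12->7, 7->3
rank(y): 4->3, 17->8, 8->5, 3->2, 2->1, 16->7, 13->6, 7->4
Step 2: d_i = R_x(i) - R_y(i); compute d_i^2.
  (1-3)^2=4, (2-8)^2=36, (4-5)^2=1, (8-2)^2=36, (5-1)^2=16, (6-7)^2=1, (7-6)^2=1, (3-4)^2=1
sum(d^2) = 96.
Step 3: rho = 1 - 6*96 / (8*(8^2 - 1)) = 1 - 576/504 = -0.142857.
Step 4: Under H0, t = rho * sqrt((n-2)/(1-rho^2)) = -0.3536 ~ t(6).
Step 5: Two-sided p-value from the t-distribution with 6 df = 0.735765.
Step 6: alpha = 0.05. fail to reject H0.

rho = -0.1429, p = 0.735765, fail to reject H0 at alpha = 0.05.


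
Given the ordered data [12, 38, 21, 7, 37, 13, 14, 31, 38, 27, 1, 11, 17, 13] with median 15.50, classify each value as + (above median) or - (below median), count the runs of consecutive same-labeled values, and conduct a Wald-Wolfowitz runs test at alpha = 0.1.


Step 1: Compute median = 15.50; label A = above, B = below.
Labels in order: BAABABBAAABBAB  (n_A = 7, n_B = 7)
Step 2: Count runs R = 9.
Step 3: Under H0 (random ordering), E[R] = 2*n_A*n_B/(n_A+n_B) + 1 = 2*7*7/14 + 1 = 8.0000.
        Var[R] = 2*n_A*n_B*(2*n_A*n_B - n_A - n_B) / ((n_A+n_B)^2 * (n_A+n_B-1)) = 8232/2548 = 3.2308.
        SD[R] = 1.7974.
Step 4: Continuity-corrected z = (R - 0.5 - E[R]) / SD[R] = (9 - 0.5 - 8.0000) / 1.7974 = 0.2782.
Step 5: Two-sided p-value via normal approximation = 2*(1 - Phi(|z|)) = 0.780879.
Step 6: alpha = 0.1. fail to reject H0.

R = 9, z = 0.2782, p = 0.780879, fail to reject H0.


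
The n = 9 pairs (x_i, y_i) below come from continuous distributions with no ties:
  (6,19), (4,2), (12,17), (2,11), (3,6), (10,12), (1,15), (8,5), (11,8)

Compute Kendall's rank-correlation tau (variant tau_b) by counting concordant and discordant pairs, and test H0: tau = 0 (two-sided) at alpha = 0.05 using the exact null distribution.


Step 1: Enumerate the 36 unordered pairs (i,j) with i<j and classify each by sign(x_j-x_i) * sign(y_j-y_i).
  (1,2):dx=-2,dy=-17->C; (1,3):dx=+6,dy=-2->D; (1,4):dx=-4,dy=-8->C; (1,5):dx=-3,dy=-13->C
  (1,6):dx=+4,dy=-7->D; (1,7):dx=-5,dy=-4->C; (1,8):dx=+2,dy=-14->D; (1,9):dx=+5,dy=-11->D
  (2,3):dx=+8,dy=+15->C; (2,4):dx=-2,dy=+9->D; (2,5):dx=-1,dy=+4->D; (2,6):dx=+6,dy=+10->C
  (2,7):dx=-3,dy=+13->D; (2,8):dx=+4,dy=+3->C; (2,9):dx=+7,dy=+6->C; (3,4):dx=-10,dy=-6->C
  (3,5):dx=-9,dy=-11->C; (3,6):dx=-2,dy=-5->C; (3,7):dx=-11,dy=-2->C; (3,8):dx=-4,dy=-12->C
  (3,9):dx=-1,dy=-9->C; (4,5):dx=+1,dy=-5->D; (4,6):dx=+8,dy=+1->C; (4,7):dx=-1,dy=+4->D
  (4,8):dx=+6,dy=-6->D; (4,9):dx=+9,dy=-3->D; (5,6):dx=+7,dy=+6->C; (5,7):dx=-2,dy=+9->D
  (5,8):dx=+5,dy=-1->D; (5,9):dx=+8,dy=+2->C; (6,7):dx=-9,dy=+3->D; (6,8):dx=-2,dy=-7->C
  (6,9):dx=+1,dy=-4->D; (7,8):dx=+7,dy=-10->D; (7,9):dx=+10,dy=-7->D; (8,9):dx=+3,dy=+3->C
Step 2: C = 19, D = 17, total pairs = 36.
Step 3: tau = (C - D)/(n(n-1)/2) = (19 - 17)/36 = 0.055556.
Step 4: Exact two-sided p-value (enumerate n! = 362880 permutations of y under H0): p = 0.919455.
Step 5: alpha = 0.05. fail to reject H0.

tau_b = 0.0556 (C=19, D=17), p = 0.919455, fail to reject H0.


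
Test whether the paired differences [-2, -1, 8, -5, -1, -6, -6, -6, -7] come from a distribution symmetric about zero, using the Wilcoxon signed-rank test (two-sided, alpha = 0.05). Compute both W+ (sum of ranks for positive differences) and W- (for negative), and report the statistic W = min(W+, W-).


Step 1: Drop any zero differences (none here) and take |d_i|.
|d| = [2, 1, 8, 5, 1, 6, 6, 6, 7]
Step 2: Midrank |d_i| (ties get averaged ranks).
ranks: |2|->3, |1|->1.5, |8|->9, |5|->4, |1|->1.5, |6|->6, |6|->6, |6|->6, |7|->8
Step 3: Attach original signs; sum ranks with positive sign and with negative sign.
W+ = 9 = 9
W- = 3 + 1.5 + 4 + 1.5 + 6 + 6 + 6 + 8 = 36
(Check: W+ + W- = 45 should equal n(n+1)/2 = 45.)
Step 4: Test statistic W = min(W+, W-) = 9.
Step 5: Ties in |d|, so use the tie-corrected normal approximation.
        E[W] = n(n+1)/4 = 9*10/4 = 22.5.
        Tie groups: |d|=1 (t=2), |d|=6 (t=3); sum(t^3 - t) = 30.
        Var[W] = n(n+1)(2n+1)/24 - sum(t^3-t)/48 = 1710/24 - 30/48 = 70.625.
        z = (W - E[W]) / sqrt(Var[W]) = (9 - 22.5) / 8.4039 = -1.6064.
        Two-sided p = 2*Phi(z) = 0.108185.
Step 6: alpha = 0.05. fail to reject H0.

W+ = 9, W- = 36, W = min = 9, p = 0.108185, fail to reject H0.


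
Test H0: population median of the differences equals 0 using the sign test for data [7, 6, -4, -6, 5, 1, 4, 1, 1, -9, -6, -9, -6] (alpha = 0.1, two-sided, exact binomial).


Step 1: Discard zero differences. Original n = 13; n_eff = number of nonzero differences = 13.
Nonzero differences (with sign): +7, +6, -4, -6, +5, +1, +4, +1, +1, -9, -6, -9, -6
Step 2: Count signs: positive = 7, negative = 6.
Step 3: Under H0: P(positive) = 0.5, so the number of positives S ~ Bin(13, 0.5).
Step 4: Two-sided exact p-value = sum of Bin(13,0.5) probabilities at or below the observed probability = 1.000000.
Step 5: alpha = 0.1. fail to reject H0.

n_eff = 13, pos = 7, neg = 6, p = 1.000000, fail to reject H0.


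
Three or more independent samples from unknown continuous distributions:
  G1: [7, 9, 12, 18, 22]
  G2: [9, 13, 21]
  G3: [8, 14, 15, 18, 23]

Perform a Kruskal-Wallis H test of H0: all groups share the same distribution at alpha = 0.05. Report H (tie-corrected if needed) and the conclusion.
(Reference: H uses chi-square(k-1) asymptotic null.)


Step 1: Combine all N = 13 observations and assign midranks.
sorted (value, group, rank): (7,G1,1), (8,G3,2), (9,G1,3.5), (9,G2,3.5), (12,G1,5), (13,G2,6), (14,G3,7), (15,G3,8), (18,G1,9.5), (18,G3,9.5), (21,G2,11), (22,G1,12), (23,G3,13)
Step 2: Sum ranks within each group.
R_1 = 31 (n_1 = 5)
R_2 = 20.5 (n_2 = 3)
R_3 = 39.5 (n_3 = 5)
Step 3: H = 12/(N(N+1)) * sum(R_i^2/n_i) - 3(N+1)
     = 12/(13*14) * (31^2/5 + 20.5^2/3 + 39.5^2/5) - 3*14
     = 0.065934 * 644.333 - 42
     = 0.483516.
Step 4: Ties present; correction factor C = 1 - 12/(13^3 - 13) = 0.994505. Corrected H = 0.483516 / 0.994505 = 0.486188.
Step 5: Under H0, H ~ chi^2(2); p-value = 0.784198.
Step 6: alpha = 0.05. fail to reject H0.

H = 0.4862, df = 2, p = 0.784198, fail to reject H0.


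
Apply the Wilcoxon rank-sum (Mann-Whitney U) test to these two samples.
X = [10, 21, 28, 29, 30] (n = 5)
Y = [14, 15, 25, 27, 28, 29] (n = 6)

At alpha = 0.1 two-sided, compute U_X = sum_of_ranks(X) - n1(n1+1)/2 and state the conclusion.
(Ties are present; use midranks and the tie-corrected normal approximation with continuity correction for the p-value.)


Step 1: Combine and sort all 11 observations; assign midranks.
sorted (value, group): (10,X), (14,Y), (15,Y), (21,X), (25,Y), (27,Y), (28,X), (28,Y), (29,X), (29,Y), (30,X)
ranks: 10->1, 14->2, 15->3, 21->4, 25->5, 27->6, 28->7.5, 28->7.5, 29->9.5, 29->9.5, 30->11
Step 2: Rank sum for X: R1 = 1 + 4 + 7.5 + 9.5 + 11 = 33.
Step 3: U_X = R1 - n1(n1+1)/2 = 33 - 5*6/2 = 33 - 15 = 18.
       U_Y = n1*n2 - U_X = 30 - 18 = 12.
Step 4: Ties are present, so use the tie-corrected normal approximation (with continuity correction) for the p-value.
Step 5: p-value = 0.646576; compare to alpha = 0.1. fail to reject H0.

U_X = 18, p = 0.646576, fail to reject H0 at alpha = 0.1.


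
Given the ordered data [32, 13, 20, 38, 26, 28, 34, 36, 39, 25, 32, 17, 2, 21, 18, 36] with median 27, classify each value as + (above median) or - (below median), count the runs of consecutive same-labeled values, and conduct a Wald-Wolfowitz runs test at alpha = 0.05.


Step 1: Compute median = 27; label A = above, B = below.
Labels in order: ABBABAAAABABBBBA  (n_A = 8, n_B = 8)
Step 2: Count runs R = 9.
Step 3: Under H0 (random ordering), E[R] = 2*n_A*n_B/(n_A+n_B) + 1 = 2*8*8/16 + 1 = 9.0000.
        Var[R] = 2*n_A*n_B*(2*n_A*n_B - n_A - n_B) / ((n_A+n_B)^2 * (n_A+n_B-1)) = 14336/3840 = 3.7333.
        SD[R] = 1.9322.
Step 4: R = E[R], so z = 0 with no continuity correction.
Step 5: Two-sided p-value via normal approximation = 2*(1 - Phi(|z|)) = 1.000000.
Step 6: alpha = 0.05. fail to reject H0.

R = 9, z = 0.0000, p = 1.000000, fail to reject H0.


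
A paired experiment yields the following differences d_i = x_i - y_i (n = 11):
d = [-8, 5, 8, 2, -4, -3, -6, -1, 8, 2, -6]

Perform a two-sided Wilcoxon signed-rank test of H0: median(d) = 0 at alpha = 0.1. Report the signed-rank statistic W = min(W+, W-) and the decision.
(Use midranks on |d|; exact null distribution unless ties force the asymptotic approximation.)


Step 1: Drop any zero differences (none here) and take |d_i|.
|d| = [8, 5, 8, 2, 4, 3, 6, 1, 8, 2, 6]
Step 2: Midrank |d_i| (ties get averaged ranks).
ranks: |8|->10, |5|->6, |8|->10, |2|->2.5, |4|->5, |3|->4, |6|->7.5, |1|->1, |8|->10, |2|->2.5, |6|->7.5
Step 3: Attach original signs; sum ranks with positive sign and with negative sign.
W+ = 6 + 10 + 2.5 + 10 + 2.5 = 31
W- = 10 + 5 + 4 + 7.5 + 1 + 7.5 = 35
(Check: W+ + W- = 66 should equal n(n+1)/2 = 66.)
Step 4: Test statistic W = min(W+, W-) = 31.
Step 5: Ties in |d|, so use the tie-corrected normal approximation.
        E[W] = n(n+1)/4 = 11*12/4 = 33.
        Tie groups: |d|=2 (t=2), |d|=6 (t=2), |d|=8 (t=3); sum(t^3 - t) = 36.
        Var[W] = n(n+1)(2n+1)/24 - sum(t^3-t)/48 = 3036/24 - 36/48 = 125.75.
        z = (W - E[W]) / sqrt(Var[W]) = (31 - 33) / 11.2138 = -0.1784.
        Two-sided p = 2*Phi(z) = 0.858447.
Step 6: alpha = 0.1. fail to reject H0.

W+ = 31, W- = 35, W = min = 31, p = 0.858447, fail to reject H0.


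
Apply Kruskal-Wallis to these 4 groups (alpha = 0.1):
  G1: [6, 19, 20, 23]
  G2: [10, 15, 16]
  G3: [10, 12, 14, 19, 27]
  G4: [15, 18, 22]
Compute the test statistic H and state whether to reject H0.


Step 1: Combine all N = 15 observations and assign midranks.
sorted (value, group, rank): (6,G1,1), (10,G2,2.5), (10,G3,2.5), (12,G3,4), (14,G3,5), (15,G2,6.5), (15,G4,6.5), (16,G2,8), (18,G4,9), (19,G1,10.5), (19,G3,10.5), (20,G1,12), (22,G4,13), (23,G1,14), (27,G3,15)
Step 2: Sum ranks within each group.
R_1 = 37.5 (n_1 = 4)
R_2 = 17 (n_2 = 3)
R_3 = 37 (n_3 = 5)
R_4 = 28.5 (n_4 = 3)
Step 3: H = 12/(N(N+1)) * sum(R_i^2/n_i) - 3(N+1)
     = 12/(15*16) * (37.5^2/4 + 17^2/3 + 37^2/5 + 28.5^2/3) - 3*16
     = 0.050000 * 992.446 - 48
     = 1.622292.
Step 4: Ties present; correction factor C = 1 - 18/(15^3 - 15) = 0.994643. Corrected H = 1.622292 / 0.994643 = 1.631029.
Step 5: Under H0, H ~ chi^2(3); p-value = 0.652375.
Step 6: alpha = 0.1. fail to reject H0.

H = 1.6310, df = 3, p = 0.652375, fail to reject H0.


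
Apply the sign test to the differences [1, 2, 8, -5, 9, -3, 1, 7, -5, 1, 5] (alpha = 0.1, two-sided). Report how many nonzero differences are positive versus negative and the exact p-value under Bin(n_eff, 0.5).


Step 1: Discard zero differences. Original n = 11; n_eff = number of nonzero differences = 11.
Nonzero differences (with sign): +1, +2, +8, -5, +9, -3, +1, +7, -5, +1, +5
Step 2: Count signs: positive = 8, negative = 3.
Step 3: Under H0: P(positive) = 0.5, so the number of positives S ~ Bin(11, 0.5).
Step 4: Two-sided exact p-value = sum of Bin(11,0.5) probabilities at or below the observed probability = 0.226562.
Step 5: alpha = 0.1. fail to reject H0.

n_eff = 11, pos = 8, neg = 3, p = 0.226562, fail to reject H0.


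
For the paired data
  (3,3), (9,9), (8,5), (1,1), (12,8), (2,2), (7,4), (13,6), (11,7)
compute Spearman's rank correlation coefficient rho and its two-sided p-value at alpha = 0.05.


Step 1: Rank x and y separately (midranks; no ties here).
rank(x): 3->3, 9->6, 8->5, 1->1, 12->8, 2->2, 7->4, 13->9, 11->7
rank(y): 3->3, 9->9, 5->5, 1->1, 8->8, 2->2, 4->4, 6->6, 7->7
Step 2: d_i = R_x(i) - R_y(i); compute d_i^2.
  (3-3)^2=0, (6-9)^2=9, (5-5)^2=0, (1-1)^2=0, (8-8)^2=0, (2-2)^2=0, (4-4)^2=0, (9-6)^2=9, (7-7)^2=0
sum(d^2) = 18.
Step 3: rho = 1 - 6*18 / (9*(9^2 - 1)) = 1 - 108/720 = 0.850000.
Step 4: Under H0, t = rho * sqrt((n-2)/(1-rho^2)) = 4.2691 ~ t(7).
Step 5: Two-sided p-value from the t-distribution with 7 df = 0.003705.
Step 6: alpha = 0.05. reject H0.

rho = 0.8500, p = 0.003705, reject H0 at alpha = 0.05.


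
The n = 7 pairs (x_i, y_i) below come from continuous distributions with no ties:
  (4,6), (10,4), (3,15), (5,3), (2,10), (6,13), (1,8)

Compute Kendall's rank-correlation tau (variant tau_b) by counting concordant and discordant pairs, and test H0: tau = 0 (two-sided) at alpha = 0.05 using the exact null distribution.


Step 1: Enumerate the 21 unordered pairs (i,j) with i<j and classify each by sign(x_j-x_i) * sign(y_j-y_i).
  (1,2):dx=+6,dy=-2->D; (1,3):dx=-1,dy=+9->D; (1,4):dx=+1,dy=-3->D; (1,5):dx=-2,dy=+4->D
  (1,6):dx=+2,dy=+7->C; (1,7):dx=-3,dy=+2->D; (2,3):dx=-7,dy=+11->D; (2,4):dx=-5,dy=-1->C
  (2,5):dx=-8,dy=+6->D; (2,6):dx=-4,dy=+9->D; (2,7):dx=-9,dy=+4->D; (3,4):dx=+2,dy=-12->D
  (3,5):dx=-1,dy=-5->C; (3,6):dx=+3,dy=-2->D; (3,7):dx=-2,dy=-7->C; (4,5):dx=-3,dy=+7->D
  (4,6):dx=+1,dy=+10->C; (4,7):dx=-4,dy=+5->D; (5,6):dx=+4,dy=+3->C; (5,7):dx=-1,dy=-2->C
  (6,7):dx=-5,dy=-5->C
Step 2: C = 8, D = 13, total pairs = 21.
Step 3: tau = (C - D)/(n(n-1)/2) = (8 - 13)/21 = -0.238095.
Step 4: Exact two-sided p-value (enumerate n! = 5040 permutations of y under H0): p = 0.561905.
Step 5: alpha = 0.05. fail to reject H0.

tau_b = -0.2381 (C=8, D=13), p = 0.561905, fail to reject H0.


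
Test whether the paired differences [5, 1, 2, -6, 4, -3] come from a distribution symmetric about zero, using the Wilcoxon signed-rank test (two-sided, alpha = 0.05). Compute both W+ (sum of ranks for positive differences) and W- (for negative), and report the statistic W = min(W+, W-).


Step 1: Drop any zero differences (none here) and take |d_i|.
|d| = [5, 1, 2, 6, 4, 3]
Step 2: Midrank |d_i| (ties get averaged ranks).
ranks: |5|->5, |1|->1, |2|->2, |6|->6, |4|->4, |3|->3
Step 3: Attach original signs; sum ranks with positive sign and with negative sign.
W+ = 5 + 1 + 2 + 4 = 12
W- = 6 + 3 = 9
(Check: W+ + W- = 21 should equal n(n+1)/2 = 21.)
Step 4: Test statistic W = min(W+, W-) = 9.
Step 5: No ties, so the exact null distribution over the 2^6 = 64 sign assignments gives the two-sided p-value = 0.843750.
Step 6: alpha = 0.05. fail to reject H0.

W+ = 12, W- = 9, W = min = 9, p = 0.843750, fail to reject H0.


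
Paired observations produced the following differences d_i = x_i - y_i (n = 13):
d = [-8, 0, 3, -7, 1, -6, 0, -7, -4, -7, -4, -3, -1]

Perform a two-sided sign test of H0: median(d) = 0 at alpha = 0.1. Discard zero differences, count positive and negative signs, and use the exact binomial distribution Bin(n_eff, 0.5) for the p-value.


Step 1: Discard zero differences. Original n = 13; n_eff = number of nonzero differences = 11.
Nonzero differences (with sign): -8, +3, -7, +1, -6, -7, -4, -7, -4, -3, -1
Step 2: Count signs: positive = 2, negative = 9.
Step 3: Under H0: P(positive) = 0.5, so the number of positives S ~ Bin(11, 0.5).
Step 4: Two-sided exact p-value = sum of Bin(11,0.5) probabilities at or below the observed probability = 0.065430.
Step 5: alpha = 0.1. reject H0.

n_eff = 11, pos = 2, neg = 9, p = 0.065430, reject H0.


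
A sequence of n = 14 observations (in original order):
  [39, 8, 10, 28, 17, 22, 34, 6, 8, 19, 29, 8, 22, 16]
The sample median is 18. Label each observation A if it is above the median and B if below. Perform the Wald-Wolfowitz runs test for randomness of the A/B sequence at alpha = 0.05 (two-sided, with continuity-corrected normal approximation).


Step 1: Compute median = 18; label A = above, B = below.
Labels in order: ABBABAABBAABAB  (n_A = 7, n_B = 7)
Step 2: Count runs R = 10.
Step 3: Under H0 (random ordering), E[R] = 2*n_A*n_B/(n_A+n_B) + 1 = 2*7*7/14 + 1 = 8.0000.
        Var[R] = 2*n_A*n_B*(2*n_A*n_B - n_A - n_B) / ((n_A+n_B)^2 * (n_A+n_B-1)) = 8232/2548 = 3.2308.
        SD[R] = 1.7974.
Step 4: Continuity-corrected z = (R - 0.5 - E[R]) / SD[R] = (10 - 0.5 - 8.0000) / 1.7974 = 0.8345.
Step 5: Two-sided p-value via normal approximation = 2*(1 - Phi(|z|)) = 0.403986.
Step 6: alpha = 0.05. fail to reject H0.

R = 10, z = 0.8345, p = 0.403986, fail to reject H0.


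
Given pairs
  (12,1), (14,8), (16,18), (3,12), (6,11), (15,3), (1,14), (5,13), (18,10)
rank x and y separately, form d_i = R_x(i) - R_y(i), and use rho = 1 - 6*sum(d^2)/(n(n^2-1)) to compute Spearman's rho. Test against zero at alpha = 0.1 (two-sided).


Step 1: Rank x and y separately (midranks; no ties here).
rank(x): 12->5, 14->6, 16->8, 3->2, 6->4, 15->7, 1->1, 5->3, 18->9
rank(y): 1->1, 8->3, 18->9, 12->6, 11->5, 3->2, 14->8, 13->7, 10->4
Step 2: d_i = R_x(i) - R_y(i); compute d_i^2.
  (5-1)^2=16, (6-3)^2=9, (8-9)^2=1, (2-6)^2=16, (4-5)^2=1, (7-2)^2=25, (1-8)^2=49, (3-7)^2=16, (9-4)^2=25
sum(d^2) = 158.
Step 3: rho = 1 - 6*158 / (9*(9^2 - 1)) = 1 - 948/720 = -0.316667.
Step 4: Under H0, t = rho * sqrt((n-2)/(1-rho^2)) = -0.8833 ~ t(7).
Step 5: Two-sided p-value from the t-distribution with 7 df = 0.406397.
Step 6: alpha = 0.1. fail to reject H0.

rho = -0.3167, p = 0.406397, fail to reject H0 at alpha = 0.1.


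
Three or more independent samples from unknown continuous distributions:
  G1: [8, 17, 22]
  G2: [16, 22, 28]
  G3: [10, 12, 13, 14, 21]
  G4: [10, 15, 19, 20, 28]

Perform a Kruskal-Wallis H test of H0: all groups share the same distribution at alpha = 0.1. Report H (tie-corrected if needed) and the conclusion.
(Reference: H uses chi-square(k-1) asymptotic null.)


Step 1: Combine all N = 16 observations and assign midranks.
sorted (value, group, rank): (8,G1,1), (10,G3,2.5), (10,G4,2.5), (12,G3,4), (13,G3,5), (14,G3,6), (15,G4,7), (16,G2,8), (17,G1,9), (19,G4,10), (20,G4,11), (21,G3,12), (22,G1,13.5), (22,G2,13.5), (28,G2,15.5), (28,G4,15.5)
Step 2: Sum ranks within each group.
R_1 = 23.5 (n_1 = 3)
R_2 = 37 (n_2 = 3)
R_3 = 29.5 (n_3 = 5)
R_4 = 46 (n_4 = 5)
Step 3: H = 12/(N(N+1)) * sum(R_i^2/n_i) - 3(N+1)
     = 12/(16*17) * (23.5^2/3 + 37^2/3 + 29.5^2/5 + 46^2/5) - 3*17
     = 0.044118 * 1237.67 - 51
     = 3.602941.
Step 4: Ties present; correction factor C = 1 - 18/(16^3 - 16) = 0.995588. Corrected H = 3.602941 / 0.995588 = 3.618907.
Step 5: Under H0, H ~ chi^2(3); p-value = 0.305665.
Step 6: alpha = 0.1. fail to reject H0.

H = 3.6189, df = 3, p = 0.305665, fail to reject H0.


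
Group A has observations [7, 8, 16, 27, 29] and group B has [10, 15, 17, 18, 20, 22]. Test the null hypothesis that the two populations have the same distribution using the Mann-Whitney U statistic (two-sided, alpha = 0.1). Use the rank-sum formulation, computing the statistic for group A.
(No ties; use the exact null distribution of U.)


Step 1: Combine and sort all 11 observations; assign midranks.
sorted (value, group): (7,X), (8,X), (10,Y), (15,Y), (16,X), (17,Y), (18,Y), (20,Y), (22,Y), (27,X), (29,X)
ranks: 7->1, 8->2, 10->3, 15->4, 16->5, 17->6, 18->7, 20->8, 22->9, 27->10, 29->11
Step 2: Rank sum for X: R1 = 1 + 2 + 5 + 10 + 11 = 29.
Step 3: U_X = R1 - n1(n1+1)/2 = 29 - 5*6/2 = 29 - 15 = 14.
       U_Y = n1*n2 - U_X = 30 - 14 = 16.
Step 4: No ties, so the exact null distribution of U (based on enumerating the C(11,5) = 462 equally likely rank assignments) gives the two-sided p-value.
Step 5: p-value = 0.930736; compare to alpha = 0.1. fail to reject H0.

U_X = 14, p = 0.930736, fail to reject H0 at alpha = 0.1.


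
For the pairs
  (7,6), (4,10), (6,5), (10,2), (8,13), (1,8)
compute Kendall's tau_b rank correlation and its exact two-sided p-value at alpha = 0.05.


Step 1: Enumerate the 15 unordered pairs (i,j) with i<j and classify each by sign(x_j-x_i) * sign(y_j-y_i).
  (1,2):dx=-3,dy=+4->D; (1,3):dx=-1,dy=-1->C; (1,4):dx=+3,dy=-4->D; (1,5):dx=+1,dy=+7->C
  (1,6):dx=-6,dy=+2->D; (2,3):dx=+2,dy=-5->D; (2,4):dx=+6,dy=-8->D; (2,5):dx=+4,dy=+3->C
  (2,6):dx=-3,dy=-2->C; (3,4):dx=+4,dy=-3->D; (3,5):dx=+2,dy=+8->C; (3,6):dx=-5,dy=+3->D
  (4,5):dx=-2,dy=+11->D; (4,6):dx=-9,dy=+6->D; (5,6):dx=-7,dy=-5->C
Step 2: C = 6, D = 9, total pairs = 15.
Step 3: tau = (C - D)/(n(n-1)/2) = (6 - 9)/15 = -0.200000.
Step 4: Exact two-sided p-value (enumerate n! = 720 permutations of y under H0): p = 0.719444.
Step 5: alpha = 0.05. fail to reject H0.

tau_b = -0.2000 (C=6, D=9), p = 0.719444, fail to reject H0.


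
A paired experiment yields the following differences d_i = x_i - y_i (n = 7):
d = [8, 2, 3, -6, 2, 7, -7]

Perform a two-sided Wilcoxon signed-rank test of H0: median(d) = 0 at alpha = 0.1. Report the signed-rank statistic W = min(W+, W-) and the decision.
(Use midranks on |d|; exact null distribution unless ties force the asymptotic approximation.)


Step 1: Drop any zero differences (none here) and take |d_i|.
|d| = [8, 2, 3, 6, 2, 7, 7]
Step 2: Midrank |d_i| (ties get averaged ranks).
ranks: |8|->7, |2|->1.5, |3|->3, |6|->4, |2|->1.5, |7|->5.5, |7|->5.5
Step 3: Attach original signs; sum ranks with positive sign and with negative sign.
W+ = 7 + 1.5 + 3 + 1.5 + 5.5 = 18.5
W- = 4 + 5.5 = 9.5
(Check: W+ + W- = 28 should equal n(n+1)/2 = 28.)
Step 4: Test statistic W = min(W+, W-) = 9.5.
Step 5: Ties in |d|, so use the tie-corrected normal approximation.
        E[W] = n(n+1)/4 = 7*8/4 = 14.
        Tie groups: |d|=2 (t=2), |d|=7 (t=2); sum(t^3 - t) = 12.
        Var[W] = n(n+1)(2n+1)/24 - sum(t^3-t)/48 = 840/24 - 12/48 = 34.75.
        z = (W - E[W]) / sqrt(Var[W]) = (9.5 - 14) / 5.8949 = -0.7634.
        Two-sided p = 2*Phi(z) = 0.445243.
Step 6: alpha = 0.1. fail to reject H0.

W+ = 18.5, W- = 9.5, W = min = 9.5, p = 0.445243, fail to reject H0.


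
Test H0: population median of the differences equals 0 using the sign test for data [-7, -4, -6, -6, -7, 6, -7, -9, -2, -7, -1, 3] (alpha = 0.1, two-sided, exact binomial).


Step 1: Discard zero differences. Original n = 12; n_eff = number of nonzero differences = 12.
Nonzero differences (with sign): -7, -4, -6, -6, -7, +6, -7, -9, -2, -7, -1, +3
Step 2: Count signs: positive = 2, negative = 10.
Step 3: Under H0: P(positive) = 0.5, so the number of positives S ~ Bin(12, 0.5).
Step 4: Two-sided exact p-value = sum of Bin(12,0.5) probabilities at or below the observed probability = 0.038574.
Step 5: alpha = 0.1. reject H0.

n_eff = 12, pos = 2, neg = 10, p = 0.038574, reject H0.


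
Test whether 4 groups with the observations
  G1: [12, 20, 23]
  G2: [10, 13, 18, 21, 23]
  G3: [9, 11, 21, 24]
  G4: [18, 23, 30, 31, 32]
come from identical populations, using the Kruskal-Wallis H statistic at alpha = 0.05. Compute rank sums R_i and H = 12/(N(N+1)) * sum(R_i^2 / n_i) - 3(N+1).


Step 1: Combine all N = 17 observations and assign midranks.
sorted (value, group, rank): (9,G3,1), (10,G2,2), (11,G3,3), (12,G1,4), (13,G2,5), (18,G2,6.5), (18,G4,6.5), (20,G1,8), (21,G2,9.5), (21,G3,9.5), (23,G1,12), (23,G2,12), (23,G4,12), (24,G3,14), (30,G4,15), (31,G4,16), (32,G4,17)
Step 2: Sum ranks within each group.
R_1 = 24 (n_1 = 3)
R_2 = 35 (n_2 = 5)
R_3 = 27.5 (n_3 = 4)
R_4 = 66.5 (n_4 = 5)
Step 3: H = 12/(N(N+1)) * sum(R_i^2/n_i) - 3(N+1)
     = 12/(17*18) * (24^2/3 + 35^2/5 + 27.5^2/4 + 66.5^2/5) - 3*18
     = 0.039216 * 1510.51 - 54
     = 5.235784.
Step 4: Ties present; correction factor C = 1 - 36/(17^3 - 17) = 0.992647. Corrected H = 5.235784 / 0.992647 = 5.274568.
Step 5: Under H0, H ~ chi^2(3); p-value = 0.152761.
Step 6: alpha = 0.05. fail to reject H0.

H = 5.2746, df = 3, p = 0.152761, fail to reject H0.


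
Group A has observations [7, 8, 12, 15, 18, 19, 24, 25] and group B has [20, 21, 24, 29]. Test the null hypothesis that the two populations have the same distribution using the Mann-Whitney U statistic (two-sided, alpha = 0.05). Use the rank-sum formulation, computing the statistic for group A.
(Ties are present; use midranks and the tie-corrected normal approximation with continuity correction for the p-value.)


Step 1: Combine and sort all 12 observations; assign midranks.
sorted (value, group): (7,X), (8,X), (12,X), (15,X), (18,X), (19,X), (20,Y), (21,Y), (24,X), (24,Y), (25,X), (29,Y)
ranks: 7->1, 8->2, 12->3, 15->4, 18->5, 19->6, 20->7, 21->8, 24->9.5, 24->9.5, 25->11, 29->12
Step 2: Rank sum for X: R1 = 1 + 2 + 3 + 4 + 5 + 6 + 9.5 + 11 = 41.5.
Step 3: U_X = R1 - n1(n1+1)/2 = 41.5 - 8*9/2 = 41.5 - 36 = 5.5.
       U_Y = n1*n2 - U_X = 32 - 5.5 = 26.5.
Step 4: Ties are present, so use the tie-corrected normal approximation (with continuity correction) for the p-value.
Step 5: p-value = 0.088869; compare to alpha = 0.05. fail to reject H0.

U_X = 5.5, p = 0.088869, fail to reject H0 at alpha = 0.05.


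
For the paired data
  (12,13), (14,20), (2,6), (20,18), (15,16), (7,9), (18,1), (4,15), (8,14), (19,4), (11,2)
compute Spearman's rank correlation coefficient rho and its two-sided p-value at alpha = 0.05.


Step 1: Rank x and y separately (midranks; no ties here).
rank(x): 12->6, 14->7, 2->1, 20->11, 15->8, 7->3, 18->9, 4->2, 8->4, 19->10, 11->5
rank(y): 13->6, 20->11, 6->4, 18->10, 16->9, 9->5, 1->1, 15->8, 14->7, 4->3, 2->2
Step 2: d_i = R_x(i) - R_y(i); compute d_i^2.
  (6-6)^2=0, (7-11)^2=16, (1-4)^2=9, (11-10)^2=1, (8-9)^2=1, (3-5)^2=4, (9-1)^2=64, (2-8)^2=36, (4-7)^2=9, (10-3)^2=49, (5-2)^2=9
sum(d^2) = 198.
Step 3: rho = 1 - 6*198 / (11*(11^2 - 1)) = 1 - 1188/1320 = 0.100000.
Step 4: Under H0, t = rho * sqrt((n-2)/(1-rho^2)) = 0.3015 ~ t(9).
Step 5: Two-sided p-value from the t-distribution with 9 df = 0.769875.
Step 6: alpha = 0.05. fail to reject H0.

rho = 0.1000, p = 0.769875, fail to reject H0 at alpha = 0.05.


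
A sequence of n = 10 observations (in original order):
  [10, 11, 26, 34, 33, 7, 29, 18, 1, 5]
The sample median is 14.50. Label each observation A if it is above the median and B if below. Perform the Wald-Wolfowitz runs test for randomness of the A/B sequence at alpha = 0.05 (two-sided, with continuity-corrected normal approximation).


Step 1: Compute median = 14.50; label A = above, B = below.
Labels in order: BBAAABAABB  (n_A = 5, n_B = 5)
Step 2: Count runs R = 5.
Step 3: Under H0 (random ordering), E[R] = 2*n_A*n_B/(n_A+n_B) + 1 = 2*5*5/10 + 1 = 6.0000.
        Var[R] = 2*n_A*n_B*(2*n_A*n_B - n_A - n_B) / ((n_A+n_B)^2 * (n_A+n_B-1)) = 2000/900 = 2.2222.
        SD[R] = 1.4907.
Step 4: Continuity-corrected z = (R + 0.5 - E[R]) / SD[R] = (5 + 0.5 - 6.0000) / 1.4907 = -0.3354.
Step 5: Two-sided p-value via normal approximation = 2*(1 - Phi(|z|)) = 0.737316.
Step 6: alpha = 0.05. fail to reject H0.

R = 5, z = -0.3354, p = 0.737316, fail to reject H0.


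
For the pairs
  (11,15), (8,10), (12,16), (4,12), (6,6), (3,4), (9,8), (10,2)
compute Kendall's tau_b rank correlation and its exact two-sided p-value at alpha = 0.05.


Step 1: Enumerate the 28 unordered pairs (i,j) with i<j and classify each by sign(x_j-x_i) * sign(y_j-y_i).
  (1,2):dx=-3,dy=-5->C; (1,3):dx=+1,dy=+1->C; (1,4):dx=-7,dy=-3->C; (1,5):dx=-5,dy=-9->C
  (1,6):dx=-8,dy=-11->C; (1,7):dx=-2,dy=-7->C; (1,8):dx=-1,dy=-13->C; (2,3):dx=+4,dy=+6->C
  (2,4):dx=-4,dy=+2->D; (2,5):dx=-2,dy=-4->C; (2,6):dx=-5,dy=-6->C; (2,7):dx=+1,dy=-2->D
  (2,8):dx=+2,dy=-8->D; (3,4):dx=-8,dy=-4->C; (3,5):dx=-6,dy=-10->C; (3,6):dx=-9,dy=-12->C
  (3,7):dx=-3,dy=-8->C; (3,8):dx=-2,dy=-14->C; (4,5):dx=+2,dy=-6->D; (4,6):dx=-1,dy=-8->C
  (4,7):dx=+5,dy=-4->D; (4,8):dx=+6,dy=-10->D; (5,6):dx=-3,dy=-2->C; (5,7):dx=+3,dy=+2->C
  (5,8):dx=+4,dy=-4->D; (6,7):dx=+6,dy=+4->C; (6,8):dx=+7,dy=-2->D; (7,8):dx=+1,dy=-6->D
Step 2: C = 19, D = 9, total pairs = 28.
Step 3: tau = (C - D)/(n(n-1)/2) = (19 - 9)/28 = 0.357143.
Step 4: Exact two-sided p-value (enumerate n! = 40320 permutations of y under H0): p = 0.275099.
Step 5: alpha = 0.05. fail to reject H0.

tau_b = 0.3571 (C=19, D=9), p = 0.275099, fail to reject H0.


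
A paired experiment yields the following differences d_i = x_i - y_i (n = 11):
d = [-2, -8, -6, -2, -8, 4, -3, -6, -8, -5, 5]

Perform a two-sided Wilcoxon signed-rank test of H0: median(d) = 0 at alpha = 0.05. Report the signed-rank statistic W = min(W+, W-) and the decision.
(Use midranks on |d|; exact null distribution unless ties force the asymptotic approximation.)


Step 1: Drop any zero differences (none here) and take |d_i|.
|d| = [2, 8, 6, 2, 8, 4, 3, 6, 8, 5, 5]
Step 2: Midrank |d_i| (ties get averaged ranks).
ranks: |2|->1.5, |8|->10, |6|->7.5, |2|->1.5, |8|->10, |4|->4, |3|->3, |6|->7.5, |8|->10, |5|->5.5, |5|->5.5
Step 3: Attach original signs; sum ranks with positive sign and with negative sign.
W+ = 4 + 5.5 = 9.5
W- = 1.5 + 10 + 7.5 + 1.5 + 10 + 3 + 7.5 + 10 + 5.5 = 56.5
(Check: W+ + W- = 66 should equal n(n+1)/2 = 66.)
Step 4: Test statistic W = min(W+, W-) = 9.5.
Step 5: Ties in |d|, so use the tie-corrected normal approximation.
        E[W] = n(n+1)/4 = 11*12/4 = 33.
        Tie groups: |d|=2 (t=2), |d|=5 (t=2), |d|=6 (t=2), |d|=8 (t=3); sum(t^3 - t) = 42.
        Var[W] = n(n+1)(2n+1)/24 - sum(t^3-t)/48 = 3036/24 - 42/48 = 125.625.
        z = (W - E[W]) / sqrt(Var[W]) = (9.5 - 33) / 11.2083 = -2.0967.
        Two-sided p = 2*Phi(z) = 0.036023.
Step 6: alpha = 0.05. reject H0.

W+ = 9.5, W- = 56.5, W = min = 9.5, p = 0.036023, reject H0.


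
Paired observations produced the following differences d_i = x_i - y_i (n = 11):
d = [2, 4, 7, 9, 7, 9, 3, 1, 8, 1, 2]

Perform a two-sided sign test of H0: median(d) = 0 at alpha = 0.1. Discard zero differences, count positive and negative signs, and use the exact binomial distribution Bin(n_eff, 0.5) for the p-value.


Step 1: Discard zero differences. Original n = 11; n_eff = number of nonzero differences = 11.
Nonzero differences (with sign): +2, +4, +7, +9, +7, +9, +3, +1, +8, +1, +2
Step 2: Count signs: positive = 11, negative = 0.
Step 3: Under H0: P(positive) = 0.5, so the number of positives S ~ Bin(11, 0.5).
Step 4: Two-sided exact p-value = sum of Bin(11,0.5) probabilities at or below the observed probability = 0.000977.
Step 5: alpha = 0.1. reject H0.

n_eff = 11, pos = 11, neg = 0, p = 0.000977, reject H0.


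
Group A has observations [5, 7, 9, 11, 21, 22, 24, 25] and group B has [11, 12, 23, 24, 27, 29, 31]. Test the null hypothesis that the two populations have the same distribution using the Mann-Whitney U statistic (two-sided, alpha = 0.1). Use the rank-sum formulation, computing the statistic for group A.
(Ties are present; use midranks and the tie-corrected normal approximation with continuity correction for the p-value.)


Step 1: Combine and sort all 15 observations; assign midranks.
sorted (value, group): (5,X), (7,X), (9,X), (11,X), (11,Y), (12,Y), (21,X), (22,X), (23,Y), (24,X), (24,Y), (25,X), (27,Y), (29,Y), (31,Y)
ranks: 5->1, 7->2, 9->3, 11->4.5, 11->4.5, 12->6, 21->7, 22->8, 23->9, 24->10.5, 24->10.5, 25->12, 27->13, 29->14, 31->15
Step 2: Rank sum for X: R1 = 1 + 2 + 3 + 4.5 + 7 + 8 + 10.5 + 12 = 48.
Step 3: U_X = R1 - n1(n1+1)/2 = 48 - 8*9/2 = 48 - 36 = 12.
       U_Y = n1*n2 - U_X = 56 - 12 = 44.
Step 4: Ties are present, so use the tie-corrected normal approximation (with continuity correction) for the p-value.
Step 5: p-value = 0.072337; compare to alpha = 0.1. reject H0.

U_X = 12, p = 0.072337, reject H0 at alpha = 0.1.
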